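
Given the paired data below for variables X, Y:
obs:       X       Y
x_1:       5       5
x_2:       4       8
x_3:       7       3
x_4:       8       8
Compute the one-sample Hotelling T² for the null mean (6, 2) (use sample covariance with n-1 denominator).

Step 1 — sample mean vector:
  mean(X) = (5 + 4 + 7 + 8) / 4 = 24/4 = 6
  mean(Y) = (5 + 8 + 3 + 8) / 4 = 24/4 = 6
  x̄ = (6, 6),  deviation x̄ - mu_0 = (6, 6) - (6, 2) = (0, 4).

Step 2 — sample covariance matrix, S[i,j] = (1/(n-1)) · Σ_k (x_{k,i} - mean_i) · (x_{k,j} - mean_j), divisor n-1 = 3:
  S[X,X] = ((-1)·(-1) + (-2)·(-2) + (1)·(1) + (2)·(2)) / 3 = 10/3 = 3.3333
  S[X,Y] = ((-1)·(-1) + (-2)·(2) + (1)·(-3) + (2)·(2)) / 3 = -2/3 = -0.6667
  S[Y,Y] = ((-1)·(-1) + (2)·(2) + (-3)·(-3) + (2)·(2)) / 3 = 18/3 = 6
  S = [[3.3333, -0.6667],
 [-0.6667, 6]].

Step 3 — invert S. det(S) = 3.3333·6 - (-0.6667)² = 19.5556.
  S^{-1} = (1/det) · [[d, -b], [-b, a]] = [[0.3068, 0.0341],
 [0.0341, 0.1705]].

Step 4 — quadratic form (x̄ - mu_0)^T · S^{-1} · (x̄ - mu_0):
  S^{-1} · (x̄ - mu_0) = (0.1364, 0.6818),
  (x̄ - mu_0)^T · [...] = (0)·(0.1364) + (4)·(0.6818) = 2.7273.

Step 5 — scale by n: T² = 4 · 2.7273 = 10.9091.

T² ≈ 10.9091


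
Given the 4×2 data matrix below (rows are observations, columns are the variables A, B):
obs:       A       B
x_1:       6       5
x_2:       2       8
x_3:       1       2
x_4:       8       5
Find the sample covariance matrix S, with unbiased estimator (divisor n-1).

Step 1 — column means:
  mean(A) = (6 + 2 + 1 + 8) / 4 = 17/4 = 4.25
  mean(B) = (5 + 8 + 2 + 5) / 4 = 20/4 = 5

Step 2 — sample covariance S[i,j] = (1/(n-1)) · Σ_k (x_{k,i} - mean_i) · (x_{k,j} - mean_j), with n-1 = 3.
  S[A,A] = ((1.75)·(1.75) + (-2.25)·(-2.25) + (-3.25)·(-3.25) + (3.75)·(3.75)) / 3 = 32.75/3 = 10.9167
  S[A,B] = ((1.75)·(0) + (-2.25)·(3) + (-3.25)·(-3) + (3.75)·(0)) / 3 = 3/3 = 1
  S[B,B] = ((0)·(0) + (3)·(3) + (-3)·(-3) + (0)·(0)) / 3 = 18/3 = 6

S is symmetric (S[j,i] = S[i,j]). Assembling:

S = [[10.9167, 1],
 [1, 6]]


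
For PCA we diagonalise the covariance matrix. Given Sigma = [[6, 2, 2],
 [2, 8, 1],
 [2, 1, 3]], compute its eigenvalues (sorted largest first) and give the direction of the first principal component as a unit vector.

Step 1 — characteristic polynomial p(λ) = det(λI - Sigma) = λ³ - tr·λ² + c_1·λ - det, where tr = trace, c_1 = sum of the principal 2×2 minors, det = det(Sigma):
  tr = 6 + 8 + 3 = 17,
  c_1 = (6·8 - (2)²) + (6·3 - (2)²) + (8·3 - (1)²) = 44 + 14 + 23 = 81,
  det = 6·(8·3 - (1)²) - (2)·((2)·3 - (1)·(2)) + (2)·((2)·(1) - 8·(2)) = 6·(23) - (2)·(4) + (2)·(-14) = 102.
  So p(λ) = λ³ - 17λ² + 81λ - 102.
Step 2 — look for an integer root (rational root theorem: any rational root is an integer divisor of 102). Testing λ = 2:
  p(2) = 8 - 68 + 162 - 102 = 0  ✓
  Dividing out (λ - 2): p(λ) = (λ - 2)(λ² - 15λ + 51).
Step 3 — remaining eigenvalues from the quadratic λ² - 15λ + 51 = 0:
  Δ = 15² - 4·51 = 225 - 204 = 21,  λ = (15 ± √21)/2 = (15 ± 4.5826)/2 ≈ 9.7913 or 5.2087.
  Sorted: λ_1 = 9.7913,  λ_2 = 5.2087,  λ_3 = 2  (check: sum = 17 = tr ✓).

Step 4 — unit eigenvector for λ_1 ≈ 9.7913: v spans the null space of (Sigma - λ_1 I), whose rows are
  r_1 = (-3.7913, 2, 2),  r_2 = (2, -1.7913, 1),  r_3 = (2, 1, -6.7913).
  v is orthogonal to every row, so take v ∝ r_1 × r_2 = ((2)·(1) - (2)·(-1.7913), (2)·(2) - (-3.7913)·(1), (-3.7913)·(-1.7913) - (2)·(2)) ≈ (5.5826, 7.7913, 2.7913).
  Let u = (5.5826, 7.7913, 2.7913).
  ||u|| = √((5.5826)² + (7.7913)² + (2.7913)²) = √(99.6606) ≈ 9.983,  v_1 = u/||u|| ≈ (0.5592, 0.7805, 0.2796) (||v_1|| = 1).

λ_1 = 9.7913,  λ_2 = 5.2087,  λ_3 = 2;  v_1 ≈ (0.5592, 0.7805, 0.2796)


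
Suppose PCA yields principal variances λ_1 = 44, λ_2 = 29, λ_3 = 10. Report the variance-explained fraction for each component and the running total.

Step 1 — total variance = trace(Sigma) = Σ λ_i = 44 + 29 + 10 = 83.

Step 2 — fraction explained by component i = λ_i / Σ λ:
  PC1: 44/83 = 0.5301
  PC2: 29/83 = 0.3494
  PC3: 10/83 = 0.1205

Step 3 — cumulative fraction after k components = (λ_1 + ... + λ_k) / Σ λ:
  k = 1: 44/83 = 0.5301
  k = 2: (44 + 29)/83 = 73/83 = 0.8795
  k = 3: (44 + 29 + 10)/83 = 83/83 = 1

Summary (fraction, with percent):

explained: PC1 0.5301 (53.01%), PC2 0.3494 (34.94%), PC3 0.1205 (12.05%);  cumulative: 0.5301, 0.8795, 1


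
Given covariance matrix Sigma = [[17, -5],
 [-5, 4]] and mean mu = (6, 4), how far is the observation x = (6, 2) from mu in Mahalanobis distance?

Step 1 — centre the observation: (x - mu) = (0, -2).

Step 2 — invert Sigma. det(Sigma) = 17·4 - (-5)² = 43.
  Sigma^{-1} = (1/det) · [[d, -b], [-b, a]] = [[0.093, 0.1163],
 [0.1163, 0.3953]].

Step 3 — form the quadratic (x - mu)^T · Sigma^{-1} · (x - mu):
  Sigma^{-1} · (x - mu) = (-0.2326, -0.7907).
  (x - mu)^T · [Sigma^{-1} · (x - mu)] = (0)·(-0.2326) + (-2)·(-0.7907) = 1.5814.

Step 4 — take square root: d = √(1.5814) ≈ 1.2575.

d(x, mu) = √(1.5814) ≈ 1.2575


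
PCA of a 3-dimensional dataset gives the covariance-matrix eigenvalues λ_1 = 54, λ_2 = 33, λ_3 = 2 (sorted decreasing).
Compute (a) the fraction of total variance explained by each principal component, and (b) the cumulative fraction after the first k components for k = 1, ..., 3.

Step 1 — total variance = trace(Sigma) = Σ λ_i = 54 + 33 + 2 = 89.

Step 2 — fraction explained by component i = λ_i / Σ λ:
  PC1: 54/89 = 0.6067
  PC2: 33/89 = 0.3708
  PC3: 2/89 = 0.0225

Step 3 — cumulative fraction after k components = (λ_1 + ... + λ_k) / Σ λ:
  k = 1: 54/89 = 0.6067
  k = 2: (54 + 33)/89 = 87/89 = 0.9775
  k = 3: (54 + 33 + 2)/89 = 89/89 = 1

Summary (fraction, with percent):

explained: PC1 0.6067 (60.67%), PC2 0.3708 (37.08%), PC3 0.0225 (2.25%);  cumulative: 0.6067, 0.9775, 1


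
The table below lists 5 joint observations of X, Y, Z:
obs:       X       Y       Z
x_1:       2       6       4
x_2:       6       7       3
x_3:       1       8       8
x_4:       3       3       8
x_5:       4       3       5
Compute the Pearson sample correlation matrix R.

Step 1 — column means:
  mean(X) = (2 + 6 + 1 + 3 + 4) / 5 = 16/5 = 3.2
  mean(Y) = (6 + 7 + 8 + 3 + 3) / 5 = 27/5 = 5.4
  mean(Z) = (4 + 3 + 8 + 8 + 5) / 5 = 28/5 = 5.6

Step 2 — sample variances and covariances s[i,j] = (1/(n-1)) · Σ_k (x_{k,i} - mean_i) · (x_{k,j} - mean_j), with n-1 = 4:
  s[X,X] = ((-1.2)·(-1.2) + (2.8)·(2.8) + (-2.2)·(-2.2) + (-0.2)·(-0.2) + (0.8)·(0.8)) / 4 = 14.8/4 = 3.7
  s[X,Y] = ((-1.2)·(0.6) + (2.8)·(1.6) + (-2.2)·(2.6) + (-0.2)·(-2.4) + (0.8)·(-2.4)) / 4 = -3.4/4 = -0.85
  s[X,Z] = ((-1.2)·(-1.6) + (2.8)·(-2.6) + (-2.2)·(2.4) + (-0.2)·(2.4) + (0.8)·(-0.6)) / 4 = -11.6/4 = -2.9
  s[Y,Y] = ((0.6)·(0.6) + (1.6)·(1.6) + (2.6)·(2.6) + (-2.4)·(-2.4) + (-2.4)·(-2.4)) / 4 = 21.2/4 = 5.3
  s[Y,Z] = ((0.6)·(-1.6) + (1.6)·(-2.6) + (2.6)·(2.4) + (-2.4)·(2.4) + (-2.4)·(-0.6)) / 4 = -3.2/4 = -0.8
  s[Z,Z] = ((-1.6)·(-1.6) + (-2.6)·(-2.6) + (2.4)·(2.4) + (2.4)·(2.4) + (-0.6)·(-0.6)) / 4 = 21.2/4 = 5.3
  Sample standard deviations s_i = √(s[i,i]):
  s(X) = √(3.7) = 1.9235
  s(Y) = √(5.3) = 2.3022
  s(Z) = √(5.3) = 2.3022

Step 3 — r_{ij} = s_{ij} / (s_i · s_j):
  r[X,X] = 1 (diagonal).
  r[X,Y] = -0.85 / (1.9235 · 2.3022) = -0.85 / 4.4283 = -0.1919
  r[X,Z] = -2.9 / (1.9235 · 2.3022) = -2.9 / 4.4283 = -0.6549
  r[Y,Y] = 1 (diagonal).
  r[Y,Z] = -0.8 / (2.3022 · 2.3022) = -0.8 / 5.3 = -0.1509
  r[Z,Z] = 1 (diagonal).

R is symmetric with unit diagonal. Assembling:

R = [[1, -0.1919, -0.6549],
 [-0.1919, 1, -0.1509],
 [-0.6549, -0.1509, 1]]


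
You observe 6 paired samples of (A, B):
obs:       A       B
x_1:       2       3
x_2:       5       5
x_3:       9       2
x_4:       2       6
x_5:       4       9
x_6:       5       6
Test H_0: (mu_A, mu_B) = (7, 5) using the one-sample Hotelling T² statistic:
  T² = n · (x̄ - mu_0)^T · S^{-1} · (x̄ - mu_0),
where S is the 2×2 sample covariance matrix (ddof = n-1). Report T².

Step 1 — sample mean vector:
  mean(A) = (2 + 5 + 9 + 2 + 4 + 5) / 6 = 27/6 = 4.5
  mean(B) = (3 + 5 + 2 + 6 + 9 + 6) / 6 = 31/6 = 5.1667
  x̄ = (4.5, 5.1667),  deviation x̄ - mu_0 = (4.5, 5.1667) - (7, 5) = (-2.5, 0.1667).

Step 2 — sample covariance matrix, S[i,j] = (1/(n-1)) · Σ_k (x_{k,i} - mean_i) · (x_{k,j} - mean_j), divisor n-1 = 5:
  S[A,A] = ((-2.5)·(-2.5) + (0.5)·(0.5) + (4.5)·(4.5) + (-2.5)·(-2.5) + (-0.5)·(-0.5) + (0.5)·(0.5)) / 5 = 33.5/5 = 6.7
  S[A,B] = ((-2.5)·(-2.1667) + (0.5)·(-0.1667) + (4.5)·(-3.1667) + (-2.5)·(0.8333) + (-0.5)·(3.8333) + (0.5)·(0.8333)) / 5 = -12.5/5 = -2.5
  S[B,B] = ((-2.1667)·(-2.1667) + (-0.1667)·(-0.1667) + (-3.1667)·(-3.1667) + (0.8333)·(0.8333) + (3.8333)·(3.8333) + (0.8333)·(0.8333)) / 5 = 30.8333/5 = 6.1667
  S = [[6.7, -2.5],
 [-2.5, 6.1667]].

Step 3 — invert S. det(S) = 6.7·6.1667 - (-2.5)² = 35.0667.
  S^{-1} = (1/det) · [[d, -b], [-b, a]] = [[0.1759, 0.0713],
 [0.0713, 0.1911]].

Step 4 — quadratic form (x̄ - mu_0)^T · S^{-1} · (x̄ - mu_0):
  S^{-1} · (x̄ - mu_0) = (-0.4278, -0.1464),
  (x̄ - mu_0)^T · [...] = (-2.5)·(-0.4278) + (0.1667)·(-0.1464) = 1.045.

Step 5 — scale by n: T² = 6 · 1.045 = 6.27.

T² ≈ 6.27


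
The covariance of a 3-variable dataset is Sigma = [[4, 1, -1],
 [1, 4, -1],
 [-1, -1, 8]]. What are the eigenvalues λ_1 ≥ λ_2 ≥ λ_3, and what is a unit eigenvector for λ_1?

Step 1 — characteristic polynomial p(λ) = det(λI - Sigma) = λ³ - tr·λ² + c_1·λ - det, where tr = trace, c_1 = sum of the principal 2×2 minors, det = det(Sigma):
  tr = 4 + 4 + 8 = 16,
  c_1 = (4·4 - (1)²) + (4·8 - (-1)²) + (4·8 - (-1)²) = 15 + 31 + 31 = 77,
  det = 4·(4·8 - (-1)²) - (1)·((1)·8 - (-1)·(-1)) + (-1)·((1)·(-1) - 4·(-1)) = 4·(31) - (1)·(7) + (-1)·(3) = 114.
  So p(λ) = λ³ - 16λ² + 77λ - 114.
Step 2 — look for an integer root (rational root theorem: any rational root is an integer divisor of 114). Testing λ = 3:
  p(3) = 27 - 144 + 231 - 114 = 0  ✓
  Dividing out (λ - 3): p(λ) = (λ - 3)(λ² - 13λ + 38).
Step 3 — remaining eigenvalues from the quadratic λ² - 13λ + 38 = 0:
  Δ = 13² - 4·38 = 169 - 152 = 17,  λ = (13 ± √17)/2 = (13 ± 4.1231)/2 ≈ 8.5616 or 4.4384.
  Sorted: λ_1 = 8.5616,  λ_2 = 4.4384,  λ_3 = 3  (check: sum = 16 = tr ✓).

Step 4 — unit eigenvector for λ_1 ≈ 8.5616: v spans the null space of (Sigma - λ_1 I), whose rows are
  r_1 = (-4.5616, 1, -1),  r_2 = (1, -4.5616, -1),  r_3 = (-1, -1, -0.5616).
  v is orthogonal to every row, so take v ∝ r_1 × r_2 = ((1)·(-1) - (-1)·(-4.5616), (-1)·(1) - (-4.5616)·(-1), (-4.5616)·(-4.5616) - (1)·(1)) ≈ (-5.5616, -5.5616, 19.8078).
  Rescale (multiply by -1 so the first nonzero entry is positive): u = (5.5616, 5.5616, -19.8078).
  ||u|| = √((5.5616)² + (5.5616)² + (-19.8078)²) = √(454.2093) ≈ 21.3122,  v_1 = u/||u|| ≈ (0.261, 0.261, -0.9294) (||v_1|| = 1).

λ_1 = 8.5616,  λ_2 = 4.4384,  λ_3 = 3;  v_1 ≈ (0.261, 0.261, -0.9294)


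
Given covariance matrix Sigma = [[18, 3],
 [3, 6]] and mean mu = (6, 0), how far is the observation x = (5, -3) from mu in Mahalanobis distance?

Step 1 — centre the observation: (x - mu) = (-1, -3).

Step 2 — invert Sigma. det(Sigma) = 18·6 - (3)² = 99.
  Sigma^{-1} = (1/det) · [[d, -b], [-b, a]] = [[0.0606, -0.0303],
 [-0.0303, 0.1818]].

Step 3 — form the quadratic (x - mu)^T · Sigma^{-1} · (x - mu):
  Sigma^{-1} · (x - mu) = (0.0303, -0.5152).
  (x - mu)^T · [Sigma^{-1} · (x - mu)] = (-1)·(0.0303) + (-3)·(-0.5152) = 1.5152.

Step 4 — take square root: d = √(1.5152) ≈ 1.2309.

d(x, mu) = √(1.5152) ≈ 1.2309


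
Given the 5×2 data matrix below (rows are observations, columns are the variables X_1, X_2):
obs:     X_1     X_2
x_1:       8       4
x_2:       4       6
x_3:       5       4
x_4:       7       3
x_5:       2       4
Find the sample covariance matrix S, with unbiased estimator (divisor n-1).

Step 1 — column means:
  mean(X_1) = (8 + 4 + 5 + 7 + 2) / 5 = 26/5 = 5.2
  mean(X_2) = (4 + 6 + 4 + 3 + 4) / 5 = 21/5 = 4.2

Step 2 — sample covariance S[i,j] = (1/(n-1)) · Σ_k (x_{k,i} - mean_i) · (x_{k,j} - mean_j), with n-1 = 4.
  S[X_1,X_1] = ((2.8)·(2.8) + (-1.2)·(-1.2) + (-0.2)·(-0.2) + (1.8)·(1.8) + (-3.2)·(-3.2)) / 4 = 22.8/4 = 5.7
  S[X_1,X_2] = ((2.8)·(-0.2) + (-1.2)·(1.8) + (-0.2)·(-0.2) + (1.8)·(-1.2) + (-3.2)·(-0.2)) / 4 = -4.2/4 = -1.05
  S[X_2,X_2] = ((-0.2)·(-0.2) + (1.8)·(1.8) + (-0.2)·(-0.2) + (-1.2)·(-1.2) + (-0.2)·(-0.2)) / 4 = 4.8/4 = 1.2

S is symmetric (S[j,i] = S[i,j]). Assembling:

S = [[5.7, -1.05],
 [-1.05, 1.2]]


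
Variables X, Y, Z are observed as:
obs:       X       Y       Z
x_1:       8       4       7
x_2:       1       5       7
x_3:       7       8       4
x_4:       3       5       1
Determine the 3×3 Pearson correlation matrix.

Step 1 — column means:
  mean(X) = (8 + 1 + 7 + 3) / 4 = 19/4 = 4.75
  mean(Y) = (4 + 5 + 8 + 5) / 4 = 22/4 = 5.5
  mean(Z) = (7 + 7 + 4 + 1) / 4 = 19/4 = 4.75

Step 2 — sample variances and covariances s[i,j] = (1/(n-1)) · Σ_k (x_{k,i} - mean_i) · (x_{k,j} - mean_j), with n-1 = 3:
  s[X,X] = ((3.25)·(3.25) + (-3.75)·(-3.75) + (2.25)·(2.25) + (-1.75)·(-1.75)) / 3 = 32.75/3 = 10.9167
  s[X,Y] = ((3.25)·(-1.5) + (-3.75)·(-0.5) + (2.25)·(2.5) + (-1.75)·(-0.5)) / 3 = 3.5/3 = 1.1667
  s[X,Z] = ((3.25)·(2.25) + (-3.75)·(2.25) + (2.25)·(-0.75) + (-1.75)·(-3.75)) / 3 = 3.75/3 = 1.25
  s[Y,Y] = ((-1.5)·(-1.5) + (-0.5)·(-0.5) + (2.5)·(2.5) + (-0.5)·(-0.5)) / 3 = 9/3 = 3
  s[Y,Z] = ((-1.5)·(2.25) + (-0.5)·(2.25) + (2.5)·(-0.75) + (-0.5)·(-3.75)) / 3 = -4.5/3 = -1.5
  s[Z,Z] = ((2.25)·(2.25) + (2.25)·(2.25) + (-0.75)·(-0.75) + (-3.75)·(-3.75)) / 3 = 24.75/3 = 8.25
  Sample standard deviations s_i = √(s[i,i]):
  s(X) = √(10.9167) = 3.304
  s(Y) = √(3) = 1.7321
  s(Z) = √(8.25) = 2.8723

Step 3 — r_{ij} = s_{ij} / (s_i · s_j):
  r[X,X] = 1 (diagonal).
  r[X,Y] = 1.1667 / (3.304 · 1.7321) = 1.1667 / 5.7228 = 0.2039
  r[X,Z] = 1.25 / (3.304 · 2.8723) = 1.25 / 9.4901 = 0.1317
  r[Y,Y] = 1 (diagonal).
  r[Y,Z] = -1.5 / (1.7321 · 2.8723) = -1.5 / 4.9749 = -0.3015
  r[Z,Z] = 1 (diagonal).

R is symmetric with unit diagonal. Assembling:

R = [[1, 0.2039, 0.1317],
 [0.2039, 1, -0.3015],
 [0.1317, -0.3015, 1]]


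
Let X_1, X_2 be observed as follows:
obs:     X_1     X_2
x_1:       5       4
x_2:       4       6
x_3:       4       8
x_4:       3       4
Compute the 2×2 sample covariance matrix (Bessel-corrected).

Step 1 — column means:
  mean(X_1) = (5 + 4 + 4 + 3) / 4 = 16/4 = 4
  mean(X_2) = (4 + 6 + 8 + 4) / 4 = 22/4 = 5.5

Step 2 — sample covariance S[i,j] = (1/(n-1)) · Σ_k (x_{k,i} - mean_i) · (x_{k,j} - mean_j), with n-1 = 3.
  S[X_1,X_1] = ((1)·(1) + (0)·(0) + (0)·(0) + (-1)·(-1)) / 3 = 2/3 = 0.6667
  S[X_1,X_2] = ((1)·(-1.5) + (0)·(0.5) + (0)·(2.5) + (-1)·(-1.5)) / 3 = 0/3 = 0
  S[X_2,X_2] = ((-1.5)·(-1.5) + (0.5)·(0.5) + (2.5)·(2.5) + (-1.5)·(-1.5)) / 3 = 11/3 = 3.6667

S is symmetric (S[j,i] = S[i,j]). Assembling:

S = [[0.6667, 0],
 [0, 3.6667]]


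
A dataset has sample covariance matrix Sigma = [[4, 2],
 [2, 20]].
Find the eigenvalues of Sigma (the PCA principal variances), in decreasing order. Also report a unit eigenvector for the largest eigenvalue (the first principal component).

Step 1 — characteristic polynomial of 2×2 Sigma:
  det(Sigma - λI) = λ² - trace · λ + det = 0.
  trace = 4 + 20 = 24, det = 4·20 - (2)² = 76.
Step 2 — discriminant:
  Δ = trace² - 4·det = 576 - 304 = 272.
Step 3 — eigenvalues:
  λ = (trace ± √Δ)/2 = (24 ± 16.4924)/2,
  λ_1 = 20.2462,  λ_2 = 3.7538.

Step 4 — unit eigenvector for λ_1: solve (Sigma - λ_1 I)v = 0. First row:
  (4 - 20.2462)·v_x + (2)·v_y = 0, i.e. (-16.2462)·v_x + (2)·v_y = 0,
  so v ∝ (b, λ_1 - a) = (2, 16.2462) = u.
  ||u|| = √((2)² + (16.2462)²) = √(267.9394) ≈ 16.3689,
  v_1 = u/||u|| ≈ (0.1222, 0.9925) (||v_1|| = 1).

λ_1 = 20.2462,  λ_2 = 3.7538;  v_1 ≈ (0.1222, 0.9925)


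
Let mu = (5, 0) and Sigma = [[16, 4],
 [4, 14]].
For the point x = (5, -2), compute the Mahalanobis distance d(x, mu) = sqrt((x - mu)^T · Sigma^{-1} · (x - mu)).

Step 1 — centre the observation: (x - mu) = (0, -2).

Step 2 — invert Sigma. det(Sigma) = 16·14 - (4)² = 208.
  Sigma^{-1} = (1/det) · [[d, -b], [-b, a]] = [[0.0673, -0.0192],
 [-0.0192, 0.0769]].

Step 3 — form the quadratic (x - mu)^T · Sigma^{-1} · (x - mu):
  Sigma^{-1} · (x - mu) = (0.0385, -0.1538).
  (x - mu)^T · [Sigma^{-1} · (x - mu)] = (0)·(0.0385) + (-2)·(-0.1538) = 0.3077.

Step 4 — take square root: d = √(0.3077) ≈ 0.5547.

d(x, mu) = √(0.3077) ≈ 0.5547


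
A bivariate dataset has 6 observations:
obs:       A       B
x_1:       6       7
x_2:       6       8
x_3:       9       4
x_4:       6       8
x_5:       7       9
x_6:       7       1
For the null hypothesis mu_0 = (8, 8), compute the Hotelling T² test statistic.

Step 1 — sample mean vector:
  mean(A) = (6 + 6 + 9 + 6 + 7 + 7) / 6 = 41/6 = 6.8333
  mean(B) = (7 + 8 + 4 + 8 + 9 + 1) / 6 = 37/6 = 6.1667
  x̄ = (6.8333, 6.1667),  deviation x̄ - mu_0 = (6.8333, 6.1667) - (8, 8) = (-1.1667, -1.8333).

Step 2 — sample covariance matrix, S[i,j] = (1/(n-1)) · Σ_k (x_{k,i} - mean_i) · (x_{k,j} - mean_j), divisor n-1 = 5:
  S[A,A] = ((-0.8333)·(-0.8333) + (-0.8333)·(-0.8333) + (2.1667)·(2.1667) + (-0.8333)·(-0.8333) + (0.1667)·(0.1667) + (0.1667)·(0.1667)) / 5 = 6.8333/5 = 1.3667
  S[A,B] = ((-0.8333)·(0.8333) + (-0.8333)·(1.8333) + (2.1667)·(-2.1667) + (-0.8333)·(1.8333) + (0.1667)·(2.8333) + (0.1667)·(-5.1667)) / 5 = -8.8333/5 = -1.7667
  S[B,B] = ((0.8333)·(0.8333) + (1.8333)·(1.8333) + (-2.1667)·(-2.1667) + (1.8333)·(1.8333) + (2.8333)·(2.8333) + (-5.1667)·(-5.1667)) / 5 = 46.8333/5 = 9.3667
  S = [[1.3667, -1.7667],
 [-1.7667, 9.3667]].

Step 3 — invert S. det(S) = 1.3667·9.3667 - (-1.7667)² = 9.68.
  S^{-1} = (1/det) · [[d, -b], [-b, a]] = [[0.9676, 0.1825],
 [0.1825, 0.1412]].

Step 4 — quadratic form (x̄ - mu_0)^T · S^{-1} · (x̄ - mu_0):
  S^{-1} · (x̄ - mu_0) = (-1.4635, -0.4718),
  (x̄ - mu_0)^T · [...] = (-1.1667)·(-1.4635) + (-1.8333)·(-0.4718) = 2.5723.

Step 5 — scale by n: T² = 6 · 2.5723 = 15.4339.

T² ≈ 15.4339


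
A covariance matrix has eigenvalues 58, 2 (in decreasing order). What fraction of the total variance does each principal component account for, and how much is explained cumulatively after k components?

Step 1 — total variance = trace(Sigma) = Σ λ_i = 58 + 2 = 60.

Step 2 — fraction explained by component i = λ_i / Σ λ:
  PC1: 58/60 = 0.9667
  PC2: 2/60 = 0.0333

Step 3 — cumulative fraction after k components = (λ_1 + ... + λ_k) / Σ λ:
  k = 1: 58/60 = 0.9667
  k = 2: (58 + 2)/60 = 60/60 = 1

Summary (fraction, with percent):

explained: PC1 0.9667 (96.67%), PC2 0.0333 (3.33%);  cumulative: 0.9667, 1


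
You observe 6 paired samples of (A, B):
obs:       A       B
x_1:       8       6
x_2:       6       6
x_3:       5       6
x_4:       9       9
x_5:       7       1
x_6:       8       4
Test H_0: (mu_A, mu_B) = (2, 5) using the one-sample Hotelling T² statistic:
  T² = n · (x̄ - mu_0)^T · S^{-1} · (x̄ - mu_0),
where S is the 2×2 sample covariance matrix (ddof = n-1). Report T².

Step 1 — sample mean vector:
  mean(A) = (8 + 6 + 5 + 9 + 7 + 8) / 6 = 43/6 = 7.1667
  mean(B) = (6 + 6 + 6 + 9 + 1 + 4) / 6 = 32/6 = 5.3333
  x̄ = (7.1667, 5.3333),  deviation x̄ - mu_0 = (7.1667, 5.3333) - (2, 5) = (5.1667, 0.3333).

Step 2 — sample covariance matrix, S[i,j] = (1/(n-1)) · Σ_k (x_{k,i} - mean_i) · (x_{k,j} - mean_j), divisor n-1 = 5:
  S[A,A] = ((0.8333)·(0.8333) + (-1.1667)·(-1.1667) + (-2.1667)·(-2.1667) + (1.8333)·(1.8333) + (-0.1667)·(-0.1667) + (0.8333)·(0.8333)) / 5 = 10.8333/5 = 2.1667
  S[A,B] = ((0.8333)·(0.6667) + (-1.1667)·(0.6667) + (-2.1667)·(0.6667) + (1.8333)·(3.6667) + (-0.1667)·(-4.3333) + (0.8333)·(-1.3333)) / 5 = 4.6667/5 = 0.9333
  S[B,B] = ((0.6667)·(0.6667) + (0.6667)·(0.6667) + (0.6667)·(0.6667) + (3.6667)·(3.6667) + (-4.3333)·(-4.3333) + (-1.3333)·(-1.3333)) / 5 = 35.3333/5 = 7.0667
  S = [[2.1667, 0.9333],
 [0.9333, 7.0667]].

Step 3 — invert S. det(S) = 2.1667·7.0667 - (0.9333)² = 14.44.
  S^{-1} = (1/det) · [[d, -b], [-b, a]] = [[0.4894, -0.0646],
 [-0.0646, 0.15]].

Step 4 — quadratic form (x̄ - mu_0)^T · S^{-1} · (x̄ - mu_0):
  S^{-1} · (x̄ - mu_0) = (2.5069, -0.2839),
  (x̄ - mu_0)^T · [...] = (5.1667)·(2.5069) + (0.3333)·(-0.2839) = 12.8578.

Step 5 — scale by n: T² = 6 · 12.8578 = 77.1468.

T² ≈ 77.1468


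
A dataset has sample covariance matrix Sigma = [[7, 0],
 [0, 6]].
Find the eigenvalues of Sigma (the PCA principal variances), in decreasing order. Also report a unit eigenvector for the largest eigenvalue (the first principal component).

Step 1 — characteristic polynomial of 2×2 Sigma:
  det(Sigma - λI) = λ² - trace · λ + det = 0.
  trace = 7 + 6 = 13, det = 7·6 - (0)² = 42.
Step 2 — discriminant:
  Δ = trace² - 4·det = 169 - 168 = 1.
Step 3 — eigenvalues:
  λ = (trace ± √Δ)/2 = (13 ± 1)/2,
  λ_1 = 7,  λ_2 = 6.

Step 4 — unit eigenvector for λ_1: Sigma is diagonal, so its eigenvectors are the coordinate axes. λ_1 = 7 is the diagonal entry on the first coordinate axis, hence
  v_1 = (1, 0) (||v_1|| = 1).

λ_1 = 7,  λ_2 = 6;  v_1 ≈ (1, 0)


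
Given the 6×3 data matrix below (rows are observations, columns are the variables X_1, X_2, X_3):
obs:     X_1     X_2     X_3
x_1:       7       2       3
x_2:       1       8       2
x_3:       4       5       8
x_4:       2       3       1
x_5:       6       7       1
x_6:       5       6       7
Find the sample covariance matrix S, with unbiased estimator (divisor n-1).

Step 1 — column means:
  mean(X_1) = (7 + 1 + 4 + 2 + 6 + 5) / 6 = 25/6 = 4.1667
  mean(X_2) = (2 + 8 + 5 + 3 + 7 + 6) / 6 = 31/6 = 5.1667
  mean(X_3) = (3 + 2 + 8 + 1 + 1 + 7) / 6 = 22/6 = 3.6667

Step 2 — sample covariance S[i,j] = (1/(n-1)) · Σ_k (x_{k,i} - mean_i) · (x_{k,j} - mean_j), with n-1 = 5.
  S[X_1,X_1] = ((2.8333)·(2.8333) + (-3.1667)·(-3.1667) + (-0.1667)·(-0.1667) + (-2.1667)·(-2.1667) + (1.8333)·(1.8333) + (0.8333)·(0.8333)) / 5 = 26.8333/5 = 5.3667
  S[X_1,X_2] = ((2.8333)·(-3.1667) + (-3.1667)·(2.8333) + (-0.1667)·(-0.1667) + (-2.1667)·(-2.1667) + (1.8333)·(1.8333) + (0.8333)·(0.8333)) / 5 = -9.1667/5 = -1.8333
  S[X_1,X_3] = ((2.8333)·(-0.6667) + (-3.1667)·(-1.6667) + (-0.1667)·(4.3333) + (-2.1667)·(-2.6667) + (1.8333)·(-2.6667) + (0.8333)·(3.3333)) / 5 = 6.3333/5 = 1.2667
  S[X_2,X_2] = ((-3.1667)·(-3.1667) + (2.8333)·(2.8333) + (-0.1667)·(-0.1667) + (-2.1667)·(-2.1667) + (1.8333)·(1.8333) + (0.8333)·(0.8333)) / 5 = 26.8333/5 = 5.3667
  S[X_2,X_3] = ((-3.1667)·(-0.6667) + (2.8333)·(-1.6667) + (-0.1667)·(4.3333) + (-2.1667)·(-2.6667) + (1.8333)·(-2.6667) + (0.8333)·(3.3333)) / 5 = 0.3333/5 = 0.0667
  S[X_3,X_3] = ((-0.6667)·(-0.6667) + (-1.6667)·(-1.6667) + (4.3333)·(4.3333) + (-2.6667)·(-2.6667) + (-2.6667)·(-2.6667) + (3.3333)·(3.3333)) / 5 = 47.3333/5 = 9.4667

S is symmetric (S[j,i] = S[i,j]). Assembling:

S = [[5.3667, -1.8333, 1.2667],
 [-1.8333, 5.3667, 0.0667],
 [1.2667, 0.0667, 9.4667]]


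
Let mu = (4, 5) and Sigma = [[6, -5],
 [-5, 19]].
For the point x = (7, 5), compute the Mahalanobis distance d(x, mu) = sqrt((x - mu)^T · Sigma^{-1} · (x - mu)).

Step 1 — centre the observation: (x - mu) = (3, 0).

Step 2 — invert Sigma. det(Sigma) = 6·19 - (-5)² = 89.
  Sigma^{-1} = (1/det) · [[d, -b], [-b, a]] = [[0.2135, 0.0562],
 [0.0562, 0.0674]].

Step 3 — form the quadratic (x - mu)^T · Sigma^{-1} · (x - mu):
  Sigma^{-1} · (x - mu) = (0.6404, 0.1685).
  (x - mu)^T · [Sigma^{-1} · (x - mu)] = (3)·(0.6404) + (0)·(0.1685) = 1.9213.

Step 4 — take square root: d = √(1.9213) ≈ 1.3861.

d(x, mu) = √(1.9213) ≈ 1.3861


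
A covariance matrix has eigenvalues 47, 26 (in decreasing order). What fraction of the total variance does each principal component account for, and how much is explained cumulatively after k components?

Step 1 — total variance = trace(Sigma) = Σ λ_i = 47 + 26 = 73.

Step 2 — fraction explained by component i = λ_i / Σ λ:
  PC1: 47/73 = 0.6438
  PC2: 26/73 = 0.3562

Step 3 — cumulative fraction after k components = (λ_1 + ... + λ_k) / Σ λ:
  k = 1: 47/73 = 0.6438
  k = 2: (47 + 26)/73 = 73/73 = 1

Summary (fraction, with percent):

explained: PC1 0.6438 (64.38%), PC2 0.3562 (35.62%);  cumulative: 0.6438, 1


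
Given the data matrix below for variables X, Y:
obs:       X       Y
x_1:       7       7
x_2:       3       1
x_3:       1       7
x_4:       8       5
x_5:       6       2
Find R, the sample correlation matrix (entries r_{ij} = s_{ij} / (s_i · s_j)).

Step 1 — column means:
  mean(X) = (7 + 3 + 1 + 8 + 6) / 5 = 25/5 = 5
  mean(Y) = (7 + 1 + 7 + 5 + 2) / 5 = 22/5 = 4.4

Step 2 — sample variances and covariances s[i,j] = (1/(n-1)) · Σ_k (x_{k,i} - mean_i) · (x_{k,j} - mean_j), with n-1 = 4:
  s[X,X] = ((2)·(2) + (-2)·(-2) + (-4)·(-4) + (3)·(3) + (1)·(1)) / 4 = 34/4 = 8.5
  s[X,Y] = ((2)·(2.6) + (-2)·(-3.4) + (-4)·(2.6) + (3)·(0.6) + (1)·(-2.4)) / 4 = 1/4 = 0.25
  s[Y,Y] = ((2.6)·(2.6) + (-3.4)·(-3.4) + (2.6)·(2.6) + (0.6)·(0.6) + (-2.4)·(-2.4)) / 4 = 31.2/4 = 7.8
  Sample standard deviations s_i = √(s[i,i]):
  s(X) = √(8.5) = 2.9155
  s(Y) = √(7.8) = 2.7928

Step 3 — r_{ij} = s_{ij} / (s_i · s_j):
  r[X,X] = 1 (diagonal).
  r[X,Y] = 0.25 / (2.9155 · 2.7928) = 0.25 / 8.1425 = 0.0307
  r[Y,Y] = 1 (diagonal).

R is symmetric with unit diagonal. Assembling:

R = [[1, 0.0307],
 [0.0307, 1]]


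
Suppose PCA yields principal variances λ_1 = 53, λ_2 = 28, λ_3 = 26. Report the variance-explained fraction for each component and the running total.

Step 1 — total variance = trace(Sigma) = Σ λ_i = 53 + 28 + 26 = 107.

Step 2 — fraction explained by component i = λ_i / Σ λ:
  PC1: 53/107 = 0.4953
  PC2: 28/107 = 0.2617
  PC3: 26/107 = 0.243

Step 3 — cumulative fraction after k components = (λ_1 + ... + λ_k) / Σ λ:
  k = 1: 53/107 = 0.4953
  k = 2: (53 + 28)/107 = 81/107 = 0.757
  k = 3: (53 + 28 + 26)/107 = 107/107 = 1

Summary (fraction, with percent):

explained: PC1 0.4953 (49.53%), PC2 0.2617 (26.17%), PC3 0.243 (24.3%);  cumulative: 0.4953, 0.757, 1


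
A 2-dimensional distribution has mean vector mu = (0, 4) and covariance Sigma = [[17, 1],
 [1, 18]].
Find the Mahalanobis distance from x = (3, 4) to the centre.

Step 1 — centre the observation: (x - mu) = (3, 0).

Step 2 — invert Sigma. det(Sigma) = 17·18 - (1)² = 305.
  Sigma^{-1} = (1/det) · [[d, -b], [-b, a]] = [[0.059, -0.0033],
 [-0.0033, 0.0557]].

Step 3 — form the quadratic (x - mu)^T · Sigma^{-1} · (x - mu):
  Sigma^{-1} · (x - mu) = (0.177, -0.0098).
  (x - mu)^T · [Sigma^{-1} · (x - mu)] = (3)·(0.177) + (0)·(-0.0098) = 0.5311.

Step 4 — take square root: d = √(0.5311) ≈ 0.7288.

d(x, mu) = √(0.5311) ≈ 0.7288


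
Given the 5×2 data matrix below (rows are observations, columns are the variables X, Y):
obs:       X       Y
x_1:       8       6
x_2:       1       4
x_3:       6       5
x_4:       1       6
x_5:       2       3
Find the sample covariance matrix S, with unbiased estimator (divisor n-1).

Step 1 — column means:
  mean(X) = (8 + 1 + 6 + 1 + 2) / 5 = 18/5 = 3.6
  mean(Y) = (6 + 4 + 5 + 6 + 3) / 5 = 24/5 = 4.8

Step 2 — sample covariance S[i,j] = (1/(n-1)) · Σ_k (x_{k,i} - mean_i) · (x_{k,j} - mean_j), with n-1 = 4.
  S[X,X] = ((4.4)·(4.4) + (-2.6)·(-2.6) + (2.4)·(2.4) + (-2.6)·(-2.6) + (-1.6)·(-1.6)) / 4 = 41.2/4 = 10.3
  S[X,Y] = ((4.4)·(1.2) + (-2.6)·(-0.8) + (2.4)·(0.2) + (-2.6)·(1.2) + (-1.6)·(-1.8)) / 4 = 7.6/4 = 1.9
  S[Y,Y] = ((1.2)·(1.2) + (-0.8)·(-0.8) + (0.2)·(0.2) + (1.2)·(1.2) + (-1.8)·(-1.8)) / 4 = 6.8/4 = 1.7

S is symmetric (S[j,i] = S[i,j]). Assembling:

S = [[10.3, 1.9],
 [1.9, 1.7]]


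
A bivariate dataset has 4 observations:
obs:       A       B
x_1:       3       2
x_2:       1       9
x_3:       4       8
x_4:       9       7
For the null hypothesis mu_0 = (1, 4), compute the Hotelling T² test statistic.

Step 1 — sample mean vector:
  mean(A) = (3 + 1 + 4 + 9) / 4 = 17/4 = 4.25
  mean(B) = (2 + 9 + 8 + 7) / 4 = 26/4 = 6.5
  x̄ = (4.25, 6.5),  deviation x̄ - mu_0 = (4.25, 6.5) - (1, 4) = (3.25, 2.5).

Step 2 — sample covariance matrix, S[i,j] = (1/(n-1)) · Σ_k (x_{k,i} - mean_i) · (x_{k,j} - mean_j), divisor n-1 = 3:
  S[A,A] = ((-1.25)·(-1.25) + (-3.25)·(-3.25) + (-0.25)·(-0.25) + (4.75)·(4.75)) / 3 = 34.75/3 = 11.5833
  S[A,B] = ((-1.25)·(-4.5) + (-3.25)·(2.5) + (-0.25)·(1.5) + (4.75)·(0.5)) / 3 = -0.5/3 = -0.1667
  S[B,B] = ((-4.5)·(-4.5) + (2.5)·(2.5) + (1.5)·(1.5) + (0.5)·(0.5)) / 3 = 29/3 = 9.6667
  S = [[11.5833, -0.1667],
 [-0.1667, 9.6667]].

Step 3 — invert S. det(S) = 11.5833·9.6667 - (-0.1667)² = 111.9444.
  S^{-1} = (1/det) · [[d, -b], [-b, a]] = [[0.0864, 0.0015],
 [0.0015, 0.1035]].

Step 4 — quadratic form (x̄ - mu_0)^T · S^{-1} · (x̄ - mu_0):
  S^{-1} · (x̄ - mu_0) = (0.2844, 0.2635),
  (x̄ - mu_0)^T · [...] = (3.25)·(0.2844) + (2.5)·(0.2635) = 1.583.

Step 5 — scale by n: T² = 4 · 1.583 = 6.332.

T² ≈ 6.332


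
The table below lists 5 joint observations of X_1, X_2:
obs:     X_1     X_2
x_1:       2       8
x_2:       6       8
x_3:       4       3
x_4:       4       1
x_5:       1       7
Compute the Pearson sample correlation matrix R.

Step 1 — column means:
  mean(X_1) = (2 + 6 + 4 + 4 + 1) / 5 = 17/5 = 3.4
  mean(X_2) = (8 + 8 + 3 + 1 + 7) / 5 = 27/5 = 5.4

Step 2 — sample variances and covariances s[i,j] = (1/(n-1)) · Σ_k (x_{k,i} - mean_i) · (x_{k,j} - mean_j), with n-1 = 4:
  s[X_1,X_1] = ((-1.4)·(-1.4) + (2.6)·(2.6) + (0.6)·(0.6) + (0.6)·(0.6) + (-2.4)·(-2.4)) / 4 = 15.2/4 = 3.8
  s[X_1,X_2] = ((-1.4)·(2.6) + (2.6)·(2.6) + (0.6)·(-2.4) + (0.6)·(-4.4) + (-2.4)·(1.6)) / 4 = -4.8/4 = -1.2
  s[X_2,X_2] = ((2.6)·(2.6) + (2.6)·(2.6) + (-2.4)·(-2.4) + (-4.4)·(-4.4) + (1.6)·(1.6)) / 4 = 41.2/4 = 10.3
  Sample standard deviations s_i = √(s[i,i]):
  s(X_1) = √(3.8) = 1.9494
  s(X_2) = √(10.3) = 3.2094

Step 3 — r_{ij} = s_{ij} / (s_i · s_j):
  r[X_1,X_1] = 1 (diagonal).
  r[X_1,X_2] = -1.2 / (1.9494 · 3.2094) = -1.2 / 6.2562 = -0.1918
  r[X_2,X_2] = 1 (diagonal).

R is symmetric with unit diagonal. Assembling:

R = [[1, -0.1918],
 [-0.1918, 1]]


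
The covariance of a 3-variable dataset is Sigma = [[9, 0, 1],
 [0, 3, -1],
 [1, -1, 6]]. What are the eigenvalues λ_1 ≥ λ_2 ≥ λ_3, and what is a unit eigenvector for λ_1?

Step 1 — characteristic polynomial p(λ) = det(λI - Sigma) = λ³ - tr·λ² + c_1·λ - det, where tr = trace, c_1 = sum of the principal 2×2 minors, det = det(Sigma):
  tr = 9 + 3 + 6 = 18,
  c_1 = (9·3 - (0)²) + (9·6 - (1)²) + (3·6 - (-1)²) = 27 + 53 + 17 = 97,
  det = 9·(3·6 - (-1)²) - (0)·((0)·6 - (-1)·(1)) + (1)·((0)·(-1) - 3·(1)) = 9·(17) - (0)·(1) + (1)·(-3) = 150.
  So p(λ) = λ³ - 18λ² + 97λ - 150.
Step 2 — look for an integer root (rational root theorem: any rational root is an integer divisor of 150). Testing λ = 6:
  p(6) = 216 - 648 + 582 - 150 = 0  ✓
  Dividing out (λ - 6): p(λ) = (λ - 6)(λ² - 12λ + 25).
Step 3 — remaining eigenvalues from the quadratic λ² - 12λ + 25 = 0:
  Δ = 12² - 4·25 = 144 - 100 = 44,  λ = (12 ± √44)/2 = (12 ± 6.6332)/2 ≈ 9.3166 or 2.6834.
  Sorted: λ_1 = 9.3166,  λ_2 = 6,  λ_3 = 2.6834  (check: sum = 18 = tr ✓).

Step 4 — unit eigenvector for λ_1 ≈ 9.3166: v spans the null space of (Sigma - λ_1 I), whose rows are
  r_1 = (-0.3166, 0, 1),  r_2 = (0, -6.3166, -1),  r_3 = (1, -1, -3.3166).
  v is orthogonal to every row, so take v ∝ r_1 × r_2 = ((0)·(-1) - (1)·(-6.3166), (1)·(0) - (-0.3166)·(-1), (-0.3166)·(-6.3166) - (0)·(0)) ≈ (6.3166, -0.3166, 2).
  Let u = (6.3166, -0.3166, 2).
  ||u|| = √((6.3166)² + (-0.3166)² + (2)²) = √(44) ≈ 6.6332,  v_1 = u/||u|| ≈ (0.9523, -0.0477, 0.3015) (||v_1|| = 1).

λ_1 = 9.3166,  λ_2 = 6,  λ_3 = 2.6834;  v_1 ≈ (0.9523, -0.0477, 0.3015)


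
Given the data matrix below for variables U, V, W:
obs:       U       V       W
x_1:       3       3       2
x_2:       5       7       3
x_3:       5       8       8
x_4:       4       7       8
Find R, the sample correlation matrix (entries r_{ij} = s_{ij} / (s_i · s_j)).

Step 1 — column means:
  mean(U) = (3 + 5 + 5 + 4) / 4 = 17/4 = 4.25
  mean(V) = (3 + 7 + 8 + 7) / 4 = 25/4 = 6.25
  mean(W) = (2 + 3 + 8 + 8) / 4 = 21/4 = 5.25

Step 2 — sample variances and covariances s[i,j] = (1/(n-1)) · Σ_k (x_{k,i} - mean_i) · (x_{k,j} - mean_j), with n-1 = 3:
  s[U,U] = ((-1.25)·(-1.25) + (0.75)·(0.75) + (0.75)·(0.75) + (-0.25)·(-0.25)) / 3 = 2.75/3 = 0.9167
  s[U,V] = ((-1.25)·(-3.25) + (0.75)·(0.75) + (0.75)·(1.75) + (-0.25)·(0.75)) / 3 = 5.75/3 = 1.9167
  s[U,W] = ((-1.25)·(-3.25) + (0.75)·(-2.25) + (0.75)·(2.75) + (-0.25)·(2.75)) / 3 = 3.75/3 = 1.25
  s[V,V] = ((-3.25)·(-3.25) + (0.75)·(0.75) + (1.75)·(1.75) + (0.75)·(0.75)) / 3 = 14.75/3 = 4.9167
  s[V,W] = ((-3.25)·(-3.25) + (0.75)·(-2.25) + (1.75)·(2.75) + (0.75)·(2.75)) / 3 = 15.75/3 = 5.25
  s[W,W] = ((-3.25)·(-3.25) + (-2.25)·(-2.25) + (2.75)·(2.75) + (2.75)·(2.75)) / 3 = 30.75/3 = 10.25
  Sample standard deviations s_i = √(s[i,i]):
  s(U) = √(0.9167) = 0.9574
  s(V) = √(4.9167) = 2.2174
  s(W) = √(10.25) = 3.2016

Step 3 — r_{ij} = s_{ij} / (s_i · s_j):
  r[U,U] = 1 (diagonal).
  r[U,V] = 1.9167 / (0.9574 · 2.2174) = 1.9167 / 2.123 = 0.9028
  r[U,W] = 1.25 / (0.9574 · 3.2016) = 1.25 / 3.0653 = 0.4078
  r[V,V] = 1 (diagonal).
  r[V,W] = 5.25 / (2.2174 · 3.2016) = 5.25 / 7.099 = 0.7395
  r[W,W] = 1 (diagonal).

R is symmetric with unit diagonal. Assembling:

R = [[1, 0.9028, 0.4078],
 [0.9028, 1, 0.7395],
 [0.4078, 0.7395, 1]]


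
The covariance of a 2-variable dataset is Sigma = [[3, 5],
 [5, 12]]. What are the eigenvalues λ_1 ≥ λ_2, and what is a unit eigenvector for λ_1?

Step 1 — characteristic polynomial of 2×2 Sigma:
  det(Sigma - λI) = λ² - trace · λ + det = 0.
  trace = 3 + 12 = 15, det = 3·12 - (5)² = 11.
Step 2 — discriminant:
  Δ = trace² - 4·det = 225 - 44 = 181.
Step 3 — eigenvalues:
  λ = (trace ± √Δ)/2 = (15 ± 13.4536)/2,
  λ_1 = 14.2268,  λ_2 = 0.7732.

Step 4 — unit eigenvector for λ_1: solve (Sigma - λ_1 I)v = 0. First row:
  (3 - 14.2268)·v_x + (5)·v_y = 0, i.e. (-11.2268)·v_x + (5)·v_y = 0,
  so v ∝ (b, λ_1 - a) = (5, 11.2268) = u.
  ||u|| = √((5)² + (11.2268)²) = √(151.0413) ≈ 12.2899,
  v_1 = u/||u|| ≈ (0.4068, 0.9135) (||v_1|| = 1).

λ_1 = 14.2268,  λ_2 = 0.7732;  v_1 ≈ (0.4068, 0.9135)


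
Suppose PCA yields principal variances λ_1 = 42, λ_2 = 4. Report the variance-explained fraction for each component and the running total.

Step 1 — total variance = trace(Sigma) = Σ λ_i = 42 + 4 = 46.

Step 2 — fraction explained by component i = λ_i / Σ λ:
  PC1: 42/46 = 0.913
  PC2: 4/46 = 0.087

Step 3 — cumulative fraction after k components = (λ_1 + ... + λ_k) / Σ λ:
  k = 1: 42/46 = 0.913
  k = 2: (42 + 4)/46 = 46/46 = 1

Summary (fraction, with percent):

explained: PC1 0.913 (91.3%), PC2 0.087 (8.7%);  cumulative: 0.913, 1


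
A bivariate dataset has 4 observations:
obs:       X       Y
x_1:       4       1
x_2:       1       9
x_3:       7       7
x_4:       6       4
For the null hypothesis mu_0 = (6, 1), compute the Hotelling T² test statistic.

Step 1 — sample mean vector:
  mean(X) = (4 + 1 + 7 + 6) / 4 = 18/4 = 4.5
  mean(Y) = (1 + 9 + 7 + 4) / 4 = 21/4 = 5.25
  x̄ = (4.5, 5.25),  deviation x̄ - mu_0 = (4.5, 5.25) - (6, 1) = (-1.5, 4.25).

Step 2 — sample covariance matrix, S[i,j] = (1/(n-1)) · Σ_k (x_{k,i} - mean_i) · (x_{k,j} - mean_j), divisor n-1 = 3:
  S[X,X] = ((-0.5)·(-0.5) + (-3.5)·(-3.5) + (2.5)·(2.5) + (1.5)·(1.5)) / 3 = 21/3 = 7
  S[X,Y] = ((-0.5)·(-4.25) + (-3.5)·(3.75) + (2.5)·(1.75) + (1.5)·(-1.25)) / 3 = -8.5/3 = -2.8333
  S[Y,Y] = ((-4.25)·(-4.25) + (3.75)·(3.75) + (1.75)·(1.75) + (-1.25)·(-1.25)) / 3 = 36.75/3 = 12.25
  S = [[7, -2.8333],
 [-2.8333, 12.25]].

Step 3 — invert S. det(S) = 7·12.25 - (-2.8333)² = 77.7222.
  S^{-1} = (1/det) · [[d, -b], [-b, a]] = [[0.1576, 0.0365],
 [0.0365, 0.0901]].

Step 4 — quadratic form (x̄ - mu_0)^T · S^{-1} · (x̄ - mu_0):
  S^{-1} · (x̄ - mu_0) = (-0.0815, 0.3281),
  (x̄ - mu_0)^T · [...] = (-1.5)·(-0.0815) + (4.25)·(0.3281) = 1.5166.

Step 5 — scale by n: T² = 4 · 1.5166 = 6.0665.

T² ≈ 6.0665


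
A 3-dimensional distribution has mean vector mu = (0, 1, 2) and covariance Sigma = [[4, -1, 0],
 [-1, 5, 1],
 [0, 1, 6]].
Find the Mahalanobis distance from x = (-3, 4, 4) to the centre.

Step 1 — centre the observation: (x - mu) = (-3, 3, 2).

Step 2 — invert Sigma (cofactor / det for 3×3, or solve directly):
  Sigma^{-1} = [[0.2636, 0.0545, -0.0091],
 [0.0545, 0.2182, -0.0364],
 [-0.0091, -0.0364, 0.1727]].

Step 3 — form the quadratic (x - mu)^T · Sigma^{-1} · (x - mu):
  Sigma^{-1} · (x - mu) = (-0.6455, 0.4182, 0.2636).
  (x - mu)^T · [Sigma^{-1} · (x - mu)] = (-3)·(-0.6455) + (3)·(0.4182) + (2)·(0.2636) = 3.7182.

Step 4 — take square root: d = √(3.7182) ≈ 1.9283.

d(x, mu) = √(3.7182) ≈ 1.9283


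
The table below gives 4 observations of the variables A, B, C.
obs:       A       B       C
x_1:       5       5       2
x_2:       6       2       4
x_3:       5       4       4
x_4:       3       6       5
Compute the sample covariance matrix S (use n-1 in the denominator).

Step 1 — column means:
  mean(A) = (5 + 6 + 5 + 3) / 4 = 19/4 = 4.75
  mean(B) = (5 + 2 + 4 + 6) / 4 = 17/4 = 4.25
  mean(C) = (2 + 4 + 4 + 5) / 4 = 15/4 = 3.75

Step 2 — sample covariance S[i,j] = (1/(n-1)) · Σ_k (x_{k,i} - mean_i) · (x_{k,j} - mean_j), with n-1 = 3.
  S[A,A] = ((0.25)·(0.25) + (1.25)·(1.25) + (0.25)·(0.25) + (-1.75)·(-1.75)) / 3 = 4.75/3 = 1.5833
  S[A,B] = ((0.25)·(0.75) + (1.25)·(-2.25) + (0.25)·(-0.25) + (-1.75)·(1.75)) / 3 = -5.75/3 = -1.9167
  S[A,C] = ((0.25)·(-1.75) + (1.25)·(0.25) + (0.25)·(0.25) + (-1.75)·(1.25)) / 3 = -2.25/3 = -0.75
  S[B,B] = ((0.75)·(0.75) + (-2.25)·(-2.25) + (-0.25)·(-0.25) + (1.75)·(1.75)) / 3 = 8.75/3 = 2.9167
  S[B,C] = ((0.75)·(-1.75) + (-2.25)·(0.25) + (-0.25)·(0.25) + (1.75)·(1.25)) / 3 = 0.25/3 = 0.0833
  S[C,C] = ((-1.75)·(-1.75) + (0.25)·(0.25) + (0.25)·(0.25) + (1.25)·(1.25)) / 3 = 4.75/3 = 1.5833

S is symmetric (S[j,i] = S[i,j]). Assembling:

S = [[1.5833, -1.9167, -0.75],
 [-1.9167, 2.9167, 0.0833],
 [-0.75, 0.0833, 1.5833]]


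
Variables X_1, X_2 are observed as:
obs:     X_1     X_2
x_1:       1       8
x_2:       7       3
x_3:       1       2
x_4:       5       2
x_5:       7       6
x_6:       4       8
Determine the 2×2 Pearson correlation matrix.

Step 1 — column means:
  mean(X_1) = (1 + 7 + 1 + 5 + 7 + 4) / 6 = 25/6 = 4.1667
  mean(X_2) = (8 + 3 + 2 + 2 + 6 + 8) / 6 = 29/6 = 4.8333

Step 2 — sample variances and covariances s[i,j] = (1/(n-1)) · Σ_k (x_{k,i} - mean_i) · (x_{k,j} - mean_j), with n-1 = 5:
  s[X_1,X_1] = ((-3.1667)·(-3.1667) + (2.8333)·(2.8333) + (-3.1667)·(-3.1667) + (0.8333)·(0.8333) + (2.8333)·(2.8333) + (-0.1667)·(-0.1667)) / 5 = 36.8333/5 = 7.3667
  s[X_1,X_2] = ((-3.1667)·(3.1667) + (2.8333)·(-1.8333) + (-3.1667)·(-2.8333) + (0.8333)·(-2.8333) + (2.8333)·(1.1667) + (-0.1667)·(3.1667)) / 5 = -5.8333/5 = -1.1667
  s[X_2,X_2] = ((3.1667)·(3.1667) + (-1.8333)·(-1.8333) + (-2.8333)·(-2.8333) + (-2.8333)·(-2.8333) + (1.1667)·(1.1667) + (3.1667)·(3.1667)) / 5 = 40.8333/5 = 8.1667
  Sample standard deviations s_i = √(s[i,i]):
  s(X_1) = √(7.3667) = 2.7142
  s(X_2) = √(8.1667) = 2.8577

Step 3 — r_{ij} = s_{ij} / (s_i · s_j):
  r[X_1,X_1] = 1 (diagonal).
  r[X_1,X_2] = -1.1667 / (2.7142 · 2.8577) = -1.1667 / 7.7564 = -0.1504
  r[X_2,X_2] = 1 (diagonal).

R is symmetric with unit diagonal. Assembling:

R = [[1, -0.1504],
 [-0.1504, 1]]


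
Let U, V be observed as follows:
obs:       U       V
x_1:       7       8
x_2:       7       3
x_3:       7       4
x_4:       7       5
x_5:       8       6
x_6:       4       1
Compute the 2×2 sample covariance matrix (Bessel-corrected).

Step 1 — column means:
  mean(U) = (7 + 7 + 7 + 7 + 8 + 4) / 6 = 40/6 = 6.6667
  mean(V) = (8 + 3 + 4 + 5 + 6 + 1) / 6 = 27/6 = 4.5

Step 2 — sample covariance S[i,j] = (1/(n-1)) · Σ_k (x_{k,i} - mean_i) · (x_{k,j} - mean_j), with n-1 = 5.
  S[U,U] = ((0.3333)·(0.3333) + (0.3333)·(0.3333) + (0.3333)·(0.3333) + (0.3333)·(0.3333) + (1.3333)·(1.3333) + (-2.6667)·(-2.6667)) / 5 = 9.3333/5 = 1.8667
  S[U,V] = ((0.3333)·(3.5) + (0.3333)·(-1.5) + (0.3333)·(-0.5) + (0.3333)·(0.5) + (1.3333)·(1.5) + (-2.6667)·(-3.5)) / 5 = 12/5 = 2.4
  S[V,V] = ((3.5)·(3.5) + (-1.5)·(-1.5) + (-0.5)·(-0.5) + (0.5)·(0.5) + (1.5)·(1.5) + (-3.5)·(-3.5)) / 5 = 29.5/5 = 5.9

S is symmetric (S[j,i] = S[i,j]). Assembling:

S = [[1.8667, 2.4],
 [2.4, 5.9]]
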